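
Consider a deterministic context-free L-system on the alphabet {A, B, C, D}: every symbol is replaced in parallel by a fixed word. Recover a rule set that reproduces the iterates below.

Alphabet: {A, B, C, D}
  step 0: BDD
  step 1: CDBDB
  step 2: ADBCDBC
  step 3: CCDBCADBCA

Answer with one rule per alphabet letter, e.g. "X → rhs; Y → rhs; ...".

  step 2 ⇒ step 3: ADBCDBC ⇒ CC·DB·C·A·DB·C·A
    A ↦ CC
    B ↦ C
    C ↦ A
    D ↦ DB

A->CC, B->C, C->A, D->DB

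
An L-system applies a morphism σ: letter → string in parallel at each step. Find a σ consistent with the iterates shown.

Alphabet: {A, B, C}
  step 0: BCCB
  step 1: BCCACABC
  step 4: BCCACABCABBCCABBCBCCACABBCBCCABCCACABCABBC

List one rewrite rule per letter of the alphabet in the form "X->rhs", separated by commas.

A->B, B->BC, C->CA

  step 0 ⇒ step 1: BCCB ⇒ BC·CA·CA·BC
    B ↦ BC
    C ↦ CA
    A ↦ B  (constrained at step 1)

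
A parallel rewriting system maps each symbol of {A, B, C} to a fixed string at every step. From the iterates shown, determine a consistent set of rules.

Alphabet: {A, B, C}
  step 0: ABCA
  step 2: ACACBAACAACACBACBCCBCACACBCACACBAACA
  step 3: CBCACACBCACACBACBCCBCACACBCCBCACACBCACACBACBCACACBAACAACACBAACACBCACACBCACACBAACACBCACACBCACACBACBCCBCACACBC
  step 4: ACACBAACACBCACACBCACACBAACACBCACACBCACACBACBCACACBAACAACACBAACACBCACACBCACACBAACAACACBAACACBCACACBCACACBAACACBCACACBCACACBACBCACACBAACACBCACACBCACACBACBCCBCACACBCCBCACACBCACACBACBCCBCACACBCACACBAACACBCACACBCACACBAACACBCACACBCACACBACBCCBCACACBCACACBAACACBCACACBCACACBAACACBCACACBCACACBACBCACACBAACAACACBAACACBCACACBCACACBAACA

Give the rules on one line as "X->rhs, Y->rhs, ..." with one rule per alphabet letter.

A->CBC, B->CBA, C->ACA

  step 3 ⇒ step 4: CBCACACBCACACBACBCCBCACACBCCBCACACBCACACBACBCACACBAACAACACBAACACBCACACBCACACBAACACBCACACBCACACBACBCCBCACACBC ⇒ ACA·CBA·ACA·CBC·ACA·CBC·ACA·CBA·ACA·CBC·ACA·CBC·ACA·CBA·CBC·ACA·CBA·ACA·ACA·CBA·ACA·CBC·ACA·CBC·ACA·CBA·ACA·ACA·CBA·ACA·CBC·ACA·CBC·ACA·CBA·ACA·CBC·ACA·CBC·ACA·CBA·CBC·ACA·CBA·ACA·CBC·ACA·CBC·ACA·CBA·CBC·CBC·ACA·CBC·CBC·ACA·CBC·ACA·CBA·CBC·CBC·ACA·CBC·ACA·CBA·ACA·CBC·ACA·CBC·ACA·CBA·ACA·CBC·ACA·CBC·ACA·CBA·CBC·CBC·ACA·CBC·ACA·CBA·ACA·CBC·ACA·CBC·ACA·CBA·ACA·CBC·ACA·CBC·ACA·CBA·CBC·ACA·CBA·ACA·ACA·CBA·ACA·CBC·ACA·CBC·ACA·CBA·ACA
    A ↦ CBC
    B ↦ CBA
    C ↦ ACA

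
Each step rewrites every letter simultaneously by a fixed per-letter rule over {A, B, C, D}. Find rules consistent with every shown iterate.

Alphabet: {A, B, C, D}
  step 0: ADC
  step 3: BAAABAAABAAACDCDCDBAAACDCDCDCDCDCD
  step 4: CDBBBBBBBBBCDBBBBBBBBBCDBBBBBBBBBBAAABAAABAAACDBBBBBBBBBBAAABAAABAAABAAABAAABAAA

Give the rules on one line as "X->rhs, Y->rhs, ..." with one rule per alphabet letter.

  step 3 ⇒ step 4: BAAABAAABAAACDCDCDBAAACDCDCDCDCDCD ⇒ CD·BBB·BBB·BBB·CD·BBB·BBB·BBB·CD·BBB·BBB·BBB·BAA·A·BAA·A·BAA·A·CD·BBB·BBB·BBB·BAA·A·BAA·A·BAA·A·BAA·A·BAA·A·BAA·A
    A ↦ BBB
    B ↦ CD
    C ↦ BAA
    D ↦ A

A->BBB, B->CD, C->BAA, D->A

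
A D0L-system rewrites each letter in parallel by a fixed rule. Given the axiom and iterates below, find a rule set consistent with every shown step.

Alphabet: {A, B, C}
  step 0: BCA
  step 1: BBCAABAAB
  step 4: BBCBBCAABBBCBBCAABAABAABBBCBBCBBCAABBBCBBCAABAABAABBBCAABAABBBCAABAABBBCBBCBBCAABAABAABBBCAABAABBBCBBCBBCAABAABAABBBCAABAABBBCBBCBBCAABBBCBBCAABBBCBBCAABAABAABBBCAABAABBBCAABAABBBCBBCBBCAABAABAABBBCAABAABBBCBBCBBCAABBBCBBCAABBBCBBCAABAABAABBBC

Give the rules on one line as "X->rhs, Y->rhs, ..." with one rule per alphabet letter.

  step 0 ⇒ step 1: BCA ⇒ BBC·AAB·AAB
    A ↦ AAB
    B ↦ BBC
    C ↦ AAB

A->AAB, B->BBC, C->AAB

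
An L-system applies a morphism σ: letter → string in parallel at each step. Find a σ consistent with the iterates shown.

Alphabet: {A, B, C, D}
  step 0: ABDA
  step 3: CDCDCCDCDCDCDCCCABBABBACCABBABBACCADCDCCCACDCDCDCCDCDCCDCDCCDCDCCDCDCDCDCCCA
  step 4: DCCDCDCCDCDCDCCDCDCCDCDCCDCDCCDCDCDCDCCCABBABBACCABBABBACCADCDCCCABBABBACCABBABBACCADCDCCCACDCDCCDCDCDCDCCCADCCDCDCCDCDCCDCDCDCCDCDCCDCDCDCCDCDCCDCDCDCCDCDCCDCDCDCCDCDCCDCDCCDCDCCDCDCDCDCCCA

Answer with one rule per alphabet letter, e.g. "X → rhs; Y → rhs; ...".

  step 3 ⇒ step 4: CDCDCCDCDCDCDCCCABBABBACCABBABBACCADCDCCCACDCDCDCCDCDCCDCDCCDCDCCDCDCDCDCCCA ⇒ DC·CDC·DC·CDC·DC·DC·CDC·DC·CDC·DC·CDC·DC·CDC·DC·DC·DC·CCA·BBA·BBA·CCA·BBA·BBA·CCA·DC·DC·CCA·BBA·BBA·CCA·BBA·BBA·CCA·DC·DC·CCA·CDC·DC·CDC·DC·DC·DC·CCA·DC·CDC·DC·CDC·DC·CDC·DC·DC·CDC·DC·CDC·DC·DC·CDC·DC·CDC·DC·DC·CDC·DC·CDC·DC·DC·CDC·DC·CDC·DC·CDC·DC·CDC·DC·DC·DC·CCA
    A ↦ CCA
    B ↦ BBA
    C ↦ DC
    D ↦ CDC

A->CCA, B->BBA, C->DC, D->CDC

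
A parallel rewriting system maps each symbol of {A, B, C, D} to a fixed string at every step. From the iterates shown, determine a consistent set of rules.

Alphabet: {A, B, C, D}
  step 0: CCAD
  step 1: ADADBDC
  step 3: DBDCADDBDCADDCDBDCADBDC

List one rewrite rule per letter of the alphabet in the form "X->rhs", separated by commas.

A->B, B->DB, C->AD, D->DC

  step 0 ⇒ step 1: CCAD ⇒ AD·AD·B·DC
    A ↦ B
    C ↦ AD
    D ↦ DC
    B ↦ DB  (constrained at step 1)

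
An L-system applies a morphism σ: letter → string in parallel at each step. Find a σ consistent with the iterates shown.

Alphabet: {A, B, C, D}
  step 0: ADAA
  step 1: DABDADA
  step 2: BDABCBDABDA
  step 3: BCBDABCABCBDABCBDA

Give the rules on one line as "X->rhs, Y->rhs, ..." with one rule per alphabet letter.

  step 2 ⇒ step 3: BDABCBDABDA ⇒ BC·B·DA·BC·A·BC·B·DA·BC·B·DA
    A ↦ DA
    B ↦ BC
    C ↦ A
    D ↦ B

A->DA, B->BC, C->A, D->B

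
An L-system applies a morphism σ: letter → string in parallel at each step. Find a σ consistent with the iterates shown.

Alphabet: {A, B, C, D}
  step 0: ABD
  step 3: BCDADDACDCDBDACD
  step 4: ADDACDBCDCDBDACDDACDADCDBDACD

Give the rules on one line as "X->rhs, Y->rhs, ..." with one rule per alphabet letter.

A->B, B->AD, C->DA, D->CD

  step 3 ⇒ step 4: BCDADDACDCDBDACD ⇒ AD·DA·CD·B·CD·CD·B·DA·CD·DA·CD·AD·CD·B·DA·CD
    A ↦ B
    B ↦ AD
    C ↦ DA
    D ↦ CD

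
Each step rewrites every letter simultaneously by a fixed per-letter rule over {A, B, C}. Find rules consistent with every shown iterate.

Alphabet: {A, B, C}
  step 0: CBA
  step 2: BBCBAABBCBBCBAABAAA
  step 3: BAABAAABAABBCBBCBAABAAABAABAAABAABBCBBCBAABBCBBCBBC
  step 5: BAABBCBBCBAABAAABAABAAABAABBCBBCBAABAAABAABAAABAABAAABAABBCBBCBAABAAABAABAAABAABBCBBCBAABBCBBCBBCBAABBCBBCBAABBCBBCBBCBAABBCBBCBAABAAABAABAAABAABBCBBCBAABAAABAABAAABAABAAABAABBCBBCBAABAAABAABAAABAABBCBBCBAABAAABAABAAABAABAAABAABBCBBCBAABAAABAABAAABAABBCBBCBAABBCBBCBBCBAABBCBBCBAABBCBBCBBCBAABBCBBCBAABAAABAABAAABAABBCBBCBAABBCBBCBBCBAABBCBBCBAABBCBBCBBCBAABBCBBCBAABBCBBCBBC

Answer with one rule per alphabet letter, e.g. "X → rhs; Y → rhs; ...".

A->BBC, B->BAA, C->A

  step 2 ⇒ step 3: BBCBAABBCBBCBAABAAA ⇒ BAA·BAA·A·BAA·BBC·BBC·BAA·BAA·A·BAA·BAA·A·BAA·BBC·BBC·BAA·BBC·BBC·BBC
    A ↦ BBC
    B ↦ BAA
    C ↦ A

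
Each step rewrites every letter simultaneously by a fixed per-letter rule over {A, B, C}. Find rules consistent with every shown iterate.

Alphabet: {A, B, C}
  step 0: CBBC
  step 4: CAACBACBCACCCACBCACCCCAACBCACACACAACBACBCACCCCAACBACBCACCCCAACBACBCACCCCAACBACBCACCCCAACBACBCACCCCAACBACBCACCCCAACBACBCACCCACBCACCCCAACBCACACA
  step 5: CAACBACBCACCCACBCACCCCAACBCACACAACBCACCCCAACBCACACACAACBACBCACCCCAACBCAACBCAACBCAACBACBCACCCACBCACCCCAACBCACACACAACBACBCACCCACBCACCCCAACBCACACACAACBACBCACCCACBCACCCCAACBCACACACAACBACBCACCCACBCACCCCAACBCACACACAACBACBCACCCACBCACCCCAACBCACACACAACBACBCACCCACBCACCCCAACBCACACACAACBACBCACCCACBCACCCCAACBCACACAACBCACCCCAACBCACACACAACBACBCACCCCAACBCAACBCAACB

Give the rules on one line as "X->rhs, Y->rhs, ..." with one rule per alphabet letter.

A->ACB, B->CCC, C->CA

  step 4 ⇒ step 5: CAACBACBCACCCACBCACCCCAACBCACACACAACBACBCACCCCAACBACBCACCCCAACBACBCACCCCAACBACBCACCCCAACBACBCACCCCAACBACBCACCCCAACBACBCACCCACBCACCCCAACBCACACA ⇒ CA·ACB·ACB·CA·CCC·ACB·CA·CCC·CA·ACB·CA·CA·CA·ACB·CA·CCC·CA·ACB·CA·CA·CA·CA·ACB·ACB·CA·CCC·CA·ACB·CA·ACB·CA·ACB·CA·ACB·ACB·CA·CCC·ACB·CA·CCC·CA·ACB·CA·CA·CA·CA·ACB·ACB·CA·CCC·ACB·CA·CCC·CA·ACB·CA·CA·CA·CA·ACB·ACB·CA·CCC·ACB·CA·CCC·CA·ACB·CA·CA·CA·CA·ACB·ACB·CA·CCC·ACB·CA·CCC·CA·ACB·CA·CA·CA·CA·ACB·ACB·CA·CCC·ACB·CA·CCC·CA·ACB·CA·CA·CA·CA·ACB·ACB·CA·CCC·ACB·CA·CCC·CA·ACB·CA·CA·CA·CA·ACB·ACB·CA·CCC·ACB·CA·CCC·CA·ACB·CA·CA·CA·ACB·CA·CCC·CA·ACB·CA·CA·CA·CA·ACB·ACB·CA·CCC·CA·ACB·CA·ACB·CA·ACB
    A ↦ ACB
    B ↦ CCC
    C ↦ CA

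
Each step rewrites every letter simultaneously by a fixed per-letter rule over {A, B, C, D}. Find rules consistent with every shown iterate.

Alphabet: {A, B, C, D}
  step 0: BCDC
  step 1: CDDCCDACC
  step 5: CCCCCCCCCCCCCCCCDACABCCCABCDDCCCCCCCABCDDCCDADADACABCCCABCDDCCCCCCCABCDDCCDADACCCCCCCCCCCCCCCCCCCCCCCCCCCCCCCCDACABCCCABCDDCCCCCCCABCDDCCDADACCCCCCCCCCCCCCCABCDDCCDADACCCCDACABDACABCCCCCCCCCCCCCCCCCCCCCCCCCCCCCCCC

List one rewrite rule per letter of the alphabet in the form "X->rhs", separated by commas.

A->CAB, B->CDD, C->CC, D->DA

  step 0 ⇒ step 1: BCDC ⇒ CDD·CC·DA·CC
    B ↦ CDD
    C ↦ CC
    D ↦ DA
    A ↦ CAB  (constrained at step 1)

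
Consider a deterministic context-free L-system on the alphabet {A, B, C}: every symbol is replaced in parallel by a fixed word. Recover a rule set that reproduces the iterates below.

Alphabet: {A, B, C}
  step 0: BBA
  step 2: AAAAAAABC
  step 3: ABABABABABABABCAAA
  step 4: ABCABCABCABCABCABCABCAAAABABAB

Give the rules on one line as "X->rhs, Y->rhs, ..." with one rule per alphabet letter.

A->AB, B->C, C->AAA

  step 3 ⇒ step 4: ABABABABABABABCAAA ⇒ AB·C·AB·C·AB·C·AB·C·AB·C·AB·C·AB·C·AAA·AB·AB·AB
    A ↦ AB
    B ↦ C
    C ↦ AAA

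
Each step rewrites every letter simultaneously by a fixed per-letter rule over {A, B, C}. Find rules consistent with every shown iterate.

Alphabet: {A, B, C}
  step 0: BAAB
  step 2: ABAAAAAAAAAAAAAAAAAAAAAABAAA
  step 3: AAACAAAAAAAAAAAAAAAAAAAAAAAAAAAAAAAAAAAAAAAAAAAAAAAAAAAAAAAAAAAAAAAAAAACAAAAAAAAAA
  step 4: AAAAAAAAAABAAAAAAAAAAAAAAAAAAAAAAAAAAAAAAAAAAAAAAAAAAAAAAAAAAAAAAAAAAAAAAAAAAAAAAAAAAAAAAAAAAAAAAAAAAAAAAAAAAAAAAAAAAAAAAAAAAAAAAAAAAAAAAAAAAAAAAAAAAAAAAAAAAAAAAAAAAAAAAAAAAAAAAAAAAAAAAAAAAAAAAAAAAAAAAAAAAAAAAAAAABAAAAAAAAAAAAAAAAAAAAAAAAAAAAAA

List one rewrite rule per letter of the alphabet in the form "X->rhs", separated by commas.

A->AAA, B->CA, C->AB

  step 3 ⇒ step 4: AAACAAAAAAAAAAAAAAAAAAAAAAAAAAAAAAAAAAAAAAAAAAAAAAAAAAAAAAAAAAAAAAAAAAACAAAAAAAAAA ⇒ AAA·AAA·AAA·AB·AAA·AAA·AAA·AAA·AAA·AAA·AAA·AAA·AAA·AAA·AAA·AAA·AAA·AAA·AAA·AAA·AAA·AAA·AAA·AAA·AAA·AAA·AAA·AAA·AAA·AAA·AAA·AAA·AAA·AAA·AAA·AAA·AAA·AAA·AAA·AAA·AAA·AAA·AAA·AAA·AAA·AAA·AAA·AAA·AAA·AAA·AAA·AAA·AAA·AAA·AAA·AAA·AAA·AAA·AAA·AAA·AAA·AAA·AAA·AAA·AAA·AAA·AAA·AAA·AAA·AAA·AAA·AB·AAA·AAA·AAA·AAA·AAA·AAA·AAA·AAA·AAA·AAA
    A ↦ AAA
    C ↦ AB
  step 2 ⇒ step 3: ABAAAAAAAAAAAAAAAAAAAAAABAAA ⇒ AAA·CA·AAA·AAA·AAA·AAA·AAA·AAA·AAA·AAA·AAA·AAA·AAA·AAA·AAA·AAA·AAA·AAA·AAA·AAA·AAA·AAA·AAA·AAA·CA·AAA·AAA·AAA
    B ↦ CA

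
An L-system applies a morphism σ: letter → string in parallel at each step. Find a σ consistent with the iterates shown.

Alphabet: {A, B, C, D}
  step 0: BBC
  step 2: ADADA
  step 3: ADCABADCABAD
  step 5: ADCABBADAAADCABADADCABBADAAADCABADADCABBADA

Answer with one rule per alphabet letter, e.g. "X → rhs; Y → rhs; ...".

A->AD, B->A, C->B, D->CAB

  step 2 ⇒ step 3: ADADA ⇒ AD·CAB·AD·CAB·AD
    A ↦ AD
    D ↦ CAB
    B ↦ A  (constrained at step 0)
    C ↦ B  (constrained at step 0)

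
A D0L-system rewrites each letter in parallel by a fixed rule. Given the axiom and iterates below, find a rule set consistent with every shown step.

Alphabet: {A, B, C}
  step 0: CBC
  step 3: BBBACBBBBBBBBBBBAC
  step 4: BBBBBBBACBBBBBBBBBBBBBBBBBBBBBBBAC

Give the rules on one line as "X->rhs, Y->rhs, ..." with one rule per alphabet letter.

A->B, B->BB, C->AC

  step 3 ⇒ step 4: BBBACBBBBBBBBBBBAC ⇒ BB·BB·BB·B·AC·BB·BB·BB·BB·BB·BB·BB·BB·BB·BB·BB·B·AC
    A ↦ B
    B ↦ BB
    C ↦ AC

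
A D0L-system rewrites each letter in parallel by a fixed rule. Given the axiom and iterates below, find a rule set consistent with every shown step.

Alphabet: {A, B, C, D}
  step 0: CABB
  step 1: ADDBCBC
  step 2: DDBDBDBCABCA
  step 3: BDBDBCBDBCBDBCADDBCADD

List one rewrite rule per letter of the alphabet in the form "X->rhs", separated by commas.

  step 2 ⇒ step 3: DDBDBDBCABCA ⇒ BD·BD·BC·BD·BC·BD·BC·A·DD·BC·A·DD
    A ↦ DD
    B ↦ BC
    C ↦ A
    D ↦ BD

A->DD, B->BC, C->A, D->BD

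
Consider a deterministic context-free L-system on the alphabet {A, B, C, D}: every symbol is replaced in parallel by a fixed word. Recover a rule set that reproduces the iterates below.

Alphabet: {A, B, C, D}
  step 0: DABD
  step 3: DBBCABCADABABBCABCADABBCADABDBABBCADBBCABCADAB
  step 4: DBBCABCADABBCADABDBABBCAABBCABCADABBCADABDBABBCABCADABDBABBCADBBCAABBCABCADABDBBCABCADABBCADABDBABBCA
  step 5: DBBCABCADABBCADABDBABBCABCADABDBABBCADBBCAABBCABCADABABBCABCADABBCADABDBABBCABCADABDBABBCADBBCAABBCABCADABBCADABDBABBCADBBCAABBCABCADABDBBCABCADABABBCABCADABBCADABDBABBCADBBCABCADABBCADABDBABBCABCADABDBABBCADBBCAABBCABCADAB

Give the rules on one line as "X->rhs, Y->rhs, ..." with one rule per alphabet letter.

A->AB, B->BCA, C->D, D->DB

  step 4 ⇒ step 5: DBBCABCADABBCADABDBABBCAABBCABCADABBCADABDBABBCABCADABDBABBCADBBCAABBCABCADABDBBCABCADABBCADABDBABBCA ⇒ DB·BCA·BCA·D·AB·BCA·D·AB·DB·AB·BCA·BCA·D·AB·DB·AB·BCA·DB·BCA·AB·BCA·BCA·D·AB·AB·BCA·BCA·D·AB·BCA·D·AB·DB·AB·BCA·BCA·D·AB·DB·AB·BCA·DB·BCA·AB·BCA·BCA·D·AB·BCA·D·AB·DB·AB·BCA·DB·BCA·AB·BCA·BCA·D·AB·DB·BCA·BCA·D·AB·AB·BCA·BCA·D·AB·BCA·D·AB·DB·AB·BCA·DB·BCA·BCA·D·AB·BCA·D·AB·DB·AB·BCA·BCA·D·AB·DB·AB·BCA·DB·BCA·AB·BCA·BCA·D·AB
    A ↦ AB
    B ↦ BCA
    C ↦ D
    D ↦ DB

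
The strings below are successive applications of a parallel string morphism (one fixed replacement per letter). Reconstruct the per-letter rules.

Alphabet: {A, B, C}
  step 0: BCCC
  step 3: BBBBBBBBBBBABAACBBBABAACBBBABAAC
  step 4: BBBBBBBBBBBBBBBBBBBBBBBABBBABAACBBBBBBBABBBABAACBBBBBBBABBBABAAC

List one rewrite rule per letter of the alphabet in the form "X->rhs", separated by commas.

A->BA, B->BB, C->AC

  step 3 ⇒ step 4: BBBBBBBBBBBABAACBBBABAACBBBABAAC ⇒ BB·BB·BB·BB·BB·BB·BB·BB·BB·BB·BB·BA·BB·BA·BA·AC·BB·BB·BB·BA·BB·BA·BA·AC·BB·BB·BB·BA·BB·BA·BA·AC
    A ↦ BA
    B ↦ BB
    C ↦ AC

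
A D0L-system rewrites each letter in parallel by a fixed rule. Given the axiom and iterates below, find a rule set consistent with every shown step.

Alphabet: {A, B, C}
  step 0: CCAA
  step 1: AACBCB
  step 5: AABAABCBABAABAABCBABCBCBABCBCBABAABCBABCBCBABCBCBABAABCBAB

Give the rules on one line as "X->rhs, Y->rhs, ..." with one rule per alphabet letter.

A->CB, B->AB, C->A

  step 0 ⇒ step 1: CCAA ⇒ A·A·CB·CB
    A ↦ CB
    C ↦ A
    B ↦ AB  (constrained at step 1)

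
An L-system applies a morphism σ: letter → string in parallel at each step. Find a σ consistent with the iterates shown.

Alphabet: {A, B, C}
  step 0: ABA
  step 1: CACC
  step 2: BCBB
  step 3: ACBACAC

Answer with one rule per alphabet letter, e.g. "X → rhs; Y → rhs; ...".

A->C, B->AC, C->B

  step 2 ⇒ step 3: BCBB ⇒ AC·B·AC·AC
    B ↦ AC
    C ↦ B
  step 0 ⇒ step 1: ABA ⇒ C·AC·C
    A ↦ C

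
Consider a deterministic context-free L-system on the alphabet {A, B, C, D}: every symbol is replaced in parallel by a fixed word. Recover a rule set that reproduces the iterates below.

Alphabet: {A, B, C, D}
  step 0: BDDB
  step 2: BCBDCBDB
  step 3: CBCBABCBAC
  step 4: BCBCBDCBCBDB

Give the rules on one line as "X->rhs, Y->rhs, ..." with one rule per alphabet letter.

  step 3 ⇒ step 4: CBCBABCBAC ⇒ B·C·B·C·BD·C·B·C·BD·B
    A ↦ BD
    B ↦ C
    C ↦ B
  step 2 ⇒ step 3: BCBDCBDB ⇒ C·B·C·BA·B·C·BA·C
    D ↦ BA

A->BD, B->C, C->B, D->BA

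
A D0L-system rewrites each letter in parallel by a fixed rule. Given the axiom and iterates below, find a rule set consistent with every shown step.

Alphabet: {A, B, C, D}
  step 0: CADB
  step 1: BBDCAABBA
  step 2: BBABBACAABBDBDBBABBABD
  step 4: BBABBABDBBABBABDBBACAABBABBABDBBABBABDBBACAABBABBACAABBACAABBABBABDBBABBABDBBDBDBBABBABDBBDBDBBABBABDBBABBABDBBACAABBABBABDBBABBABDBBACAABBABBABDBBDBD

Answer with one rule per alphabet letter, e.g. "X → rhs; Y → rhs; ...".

  step 1 ⇒ step 2: BBDCAABBA ⇒ BBA·BBA·CAA·B·BD·BD·BBA·BBA·BD
    A ↦ BD
    B ↦ BBA
    C ↦ B
    D ↦ CAA

A->BD, B->BBA, C->B, D->CAA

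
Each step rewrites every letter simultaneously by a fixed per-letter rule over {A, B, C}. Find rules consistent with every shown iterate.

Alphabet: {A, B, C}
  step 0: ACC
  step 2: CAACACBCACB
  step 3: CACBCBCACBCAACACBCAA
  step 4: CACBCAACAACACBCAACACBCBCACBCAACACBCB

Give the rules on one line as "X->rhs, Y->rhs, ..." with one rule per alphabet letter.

  step 3 ⇒ step 4: CACBCBCACBCAACACBCAA ⇒ CA·CB·CA·A·CA·A·CA·CB·CA·A·CA·CB·CB·CA·CB·CA·A·CA·CB·CB
    A ↦ CB
    B ↦ A
    C ↦ CA

A->CB, B->A, C->CA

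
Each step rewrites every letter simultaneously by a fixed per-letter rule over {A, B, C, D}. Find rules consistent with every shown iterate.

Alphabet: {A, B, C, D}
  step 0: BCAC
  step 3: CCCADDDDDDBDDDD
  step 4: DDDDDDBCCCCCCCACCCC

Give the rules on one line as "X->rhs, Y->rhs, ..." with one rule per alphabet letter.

  step 3 ⇒ step 4: CCCADDDDDDBDDDD ⇒ DD·DD·DD·B·C·C·C·C·C·C·CA·C·C·C·C
    A ↦ B
    B ↦ CA
    C ↦ DD
    D ↦ C

A->B, B->CA, C->DD, D->C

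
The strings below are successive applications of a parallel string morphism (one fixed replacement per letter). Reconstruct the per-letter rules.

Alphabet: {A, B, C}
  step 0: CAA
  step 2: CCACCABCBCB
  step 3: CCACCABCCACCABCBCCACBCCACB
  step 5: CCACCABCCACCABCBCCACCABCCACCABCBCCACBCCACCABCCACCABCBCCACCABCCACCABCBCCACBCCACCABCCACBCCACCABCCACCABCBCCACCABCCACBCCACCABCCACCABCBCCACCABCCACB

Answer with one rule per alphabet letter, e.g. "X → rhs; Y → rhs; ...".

  step 2 ⇒ step 3: CCACCABCBCB ⇒ CCA·CCA·B·CCA·CCA·B·CB·CCA·CB·CCA·CB
    A ↦ B
    B ↦ CB
    C ↦ CCA

A->B, B->CB, C->CCA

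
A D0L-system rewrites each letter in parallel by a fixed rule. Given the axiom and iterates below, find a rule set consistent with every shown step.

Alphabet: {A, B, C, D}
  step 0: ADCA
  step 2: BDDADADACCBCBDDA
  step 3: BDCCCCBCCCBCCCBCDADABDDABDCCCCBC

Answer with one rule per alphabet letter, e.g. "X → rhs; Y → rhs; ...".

A->BC, B->BD, C->DA, D->CC

  step 2 ⇒ step 3: BDDADADACCBCBDDA ⇒ BD·CC·CC·BC·CC·BC·CC·BC·DA·DA·BD·DA·BD·CC·CC·BC
    A ↦ BC
    B ↦ BD
    C ↦ DA
    D ↦ CC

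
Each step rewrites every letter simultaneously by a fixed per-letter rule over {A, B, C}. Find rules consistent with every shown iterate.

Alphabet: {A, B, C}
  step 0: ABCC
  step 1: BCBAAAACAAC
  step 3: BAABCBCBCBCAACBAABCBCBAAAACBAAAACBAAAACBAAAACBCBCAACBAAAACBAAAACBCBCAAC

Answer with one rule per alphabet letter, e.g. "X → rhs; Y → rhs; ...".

  step 0 ⇒ step 1: ABCC ⇒ BC·BAA·AAC·AAC
    A ↦ BC
    B ↦ BAA
    C ↦ AAC

A->BC, B->BAA, C->AAC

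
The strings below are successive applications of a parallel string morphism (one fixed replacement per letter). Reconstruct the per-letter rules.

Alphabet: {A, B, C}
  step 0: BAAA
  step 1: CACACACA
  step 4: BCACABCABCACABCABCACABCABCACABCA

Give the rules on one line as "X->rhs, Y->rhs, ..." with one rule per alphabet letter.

A->CA, B->CA, C->B

  step 0 ⇒ step 1: BAAA ⇒ CA·CA·CA·CA
    A ↦ CA
    B ↦ CA
    C ↦ B  (constrained at step 1)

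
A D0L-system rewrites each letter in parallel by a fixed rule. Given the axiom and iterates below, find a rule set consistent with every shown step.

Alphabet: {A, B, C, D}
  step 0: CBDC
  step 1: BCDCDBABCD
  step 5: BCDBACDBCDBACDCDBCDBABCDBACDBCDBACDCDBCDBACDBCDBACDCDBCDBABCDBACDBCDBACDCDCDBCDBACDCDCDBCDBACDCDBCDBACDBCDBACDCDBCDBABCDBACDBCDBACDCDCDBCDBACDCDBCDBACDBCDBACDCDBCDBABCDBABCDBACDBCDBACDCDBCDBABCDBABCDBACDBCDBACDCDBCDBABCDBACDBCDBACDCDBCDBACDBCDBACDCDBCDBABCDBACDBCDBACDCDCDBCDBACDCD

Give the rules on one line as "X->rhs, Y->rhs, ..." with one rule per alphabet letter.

  step 0 ⇒ step 1: CBDC ⇒ BCD·CD·BA·BCD
    B ↦ CD
    C ↦ BCD
    D ↦ BA
    A ↦ CD  (constrained at step 1)

A->CD, B->CD, C->BCD, D->BA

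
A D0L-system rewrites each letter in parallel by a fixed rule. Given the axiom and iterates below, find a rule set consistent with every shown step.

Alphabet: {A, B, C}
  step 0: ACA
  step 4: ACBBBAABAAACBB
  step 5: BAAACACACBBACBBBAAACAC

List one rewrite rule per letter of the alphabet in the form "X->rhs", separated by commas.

  step 4 ⇒ step 5: ACBBBAABAAACBB ⇒ B·AA·AC·AC·AC·B·B·AC·B·B·B·AA·AC·AC
    A ↦ B
    B ↦ AC
    C ↦ AA

A->B, B->AC, C->AA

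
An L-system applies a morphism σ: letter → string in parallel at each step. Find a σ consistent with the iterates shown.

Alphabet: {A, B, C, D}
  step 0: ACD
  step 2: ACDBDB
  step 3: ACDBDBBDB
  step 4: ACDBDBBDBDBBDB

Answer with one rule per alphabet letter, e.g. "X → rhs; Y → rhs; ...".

A->AC, B->DB, C->D, D->B

  step 3 ⇒ step 4: ACDBDBBDB ⇒ AC·D·B·DB·B·DB·DB·B·DB
    A ↦ AC
    B ↦ DB
    C ↦ D
    D ↦ B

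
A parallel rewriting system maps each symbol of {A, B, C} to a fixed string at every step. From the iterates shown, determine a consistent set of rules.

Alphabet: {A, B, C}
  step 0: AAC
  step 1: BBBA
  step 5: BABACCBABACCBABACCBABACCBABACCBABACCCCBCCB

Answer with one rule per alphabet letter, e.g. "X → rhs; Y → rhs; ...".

  step 0 ⇒ step 1: AAC ⇒ B·B·BA
    A ↦ B
    C ↦ BA
    B ↦ CC  (constrained at step 1)

A->B, B->CC, C->BA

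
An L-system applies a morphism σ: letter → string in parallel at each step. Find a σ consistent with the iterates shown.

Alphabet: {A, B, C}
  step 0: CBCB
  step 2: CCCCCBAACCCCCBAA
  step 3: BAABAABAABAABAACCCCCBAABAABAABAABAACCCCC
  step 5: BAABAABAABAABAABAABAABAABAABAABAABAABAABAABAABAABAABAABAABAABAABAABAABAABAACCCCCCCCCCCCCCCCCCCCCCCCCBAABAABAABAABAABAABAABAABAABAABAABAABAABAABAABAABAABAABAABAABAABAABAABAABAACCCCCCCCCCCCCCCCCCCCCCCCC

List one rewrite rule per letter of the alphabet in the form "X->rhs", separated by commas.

  step 2 ⇒ step 3: CCCCCBAACCCCCBAA ⇒ BAA·BAA·BAA·BAA·BAA·C·CC·CC·BAA·BAA·BAA·BAA·BAA·C·CC·CC
    A ↦ CC
    B ↦ C
    C ↦ BAA

A->CC, B->C, C->BAA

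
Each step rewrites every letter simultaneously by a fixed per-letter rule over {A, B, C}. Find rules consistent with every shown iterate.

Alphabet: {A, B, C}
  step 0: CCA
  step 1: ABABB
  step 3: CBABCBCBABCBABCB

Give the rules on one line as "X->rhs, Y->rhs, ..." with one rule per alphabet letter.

A->B, B->CB, C->AB

  step 0 ⇒ step 1: CCA ⇒ AB·AB·B
    A ↦ B
    C ↦ AB
    B ↦ CB  (constrained at step 1)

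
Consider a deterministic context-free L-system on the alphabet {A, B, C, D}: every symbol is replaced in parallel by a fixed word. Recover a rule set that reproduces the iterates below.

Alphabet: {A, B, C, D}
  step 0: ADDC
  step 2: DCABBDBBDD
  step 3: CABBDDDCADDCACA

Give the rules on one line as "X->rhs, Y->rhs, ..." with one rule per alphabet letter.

A->BD, B->D, C->B, D->CA

  step 2 ⇒ step 3: DCABBDBBDD ⇒ CA·B·BD·D·D·CA·D·D·CA·CA
    A ↦ BD
    B ↦ D
    C ↦ B
    D ↦ CA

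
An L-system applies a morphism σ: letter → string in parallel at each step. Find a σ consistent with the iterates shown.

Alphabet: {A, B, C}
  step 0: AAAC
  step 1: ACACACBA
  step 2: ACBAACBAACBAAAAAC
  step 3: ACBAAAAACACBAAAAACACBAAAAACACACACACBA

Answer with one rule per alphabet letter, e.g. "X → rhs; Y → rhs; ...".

  step 2 ⇒ step 3: ACBAACBAACBAAAAAC ⇒ AC·BA·AAA·AC·AC·BA·AAA·AC·AC·BA·AAA·AC·AC·AC·AC·AC·BA
    A ↦ AC
    B ↦ AAA
    C ↦ BA

A->AC, B->AAA, C->BA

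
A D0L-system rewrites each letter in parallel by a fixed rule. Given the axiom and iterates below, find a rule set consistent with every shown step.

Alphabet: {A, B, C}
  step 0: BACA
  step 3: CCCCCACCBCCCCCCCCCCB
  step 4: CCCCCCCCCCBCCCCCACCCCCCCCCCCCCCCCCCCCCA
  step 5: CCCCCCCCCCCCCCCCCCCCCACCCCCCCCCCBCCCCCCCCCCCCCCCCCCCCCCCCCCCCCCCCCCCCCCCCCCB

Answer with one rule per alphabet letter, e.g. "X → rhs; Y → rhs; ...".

A->B, B->CA, C->CC

  step 4 ⇒ step 5: CCCCCCCCCCBCCCCCACCCCCCCCCCCCCCCCCCCCCA ⇒ CC·CC·CC·CC·CC·CC·CC·CC·CC·CC·CA·CC·CC·CC·CC·CC·B·CC·CC·CC·CC·CC·CC·CC·CC·CC·CC·CC·CC·CC·CC·CC·CC·CC·CC·CC·CC·CC·B
    A ↦ B
    B ↦ CA
    C ↦ CC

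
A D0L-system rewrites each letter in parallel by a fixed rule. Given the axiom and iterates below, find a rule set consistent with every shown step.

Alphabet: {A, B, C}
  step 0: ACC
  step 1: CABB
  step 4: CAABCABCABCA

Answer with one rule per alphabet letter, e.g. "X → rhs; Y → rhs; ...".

  step 0 ⇒ step 1: ACC ⇒ CA·B·B
    A ↦ CA
    C ↦ B
    B ↦ A  (constrained at step 1)

A->CA, B->A, C->B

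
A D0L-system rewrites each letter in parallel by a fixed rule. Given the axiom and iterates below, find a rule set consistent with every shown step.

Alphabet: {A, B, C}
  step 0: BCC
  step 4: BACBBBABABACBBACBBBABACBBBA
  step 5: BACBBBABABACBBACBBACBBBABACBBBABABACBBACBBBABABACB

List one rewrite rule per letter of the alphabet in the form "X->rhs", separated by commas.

A->CB, B->BA, C->B

  step 4 ⇒ step 5: BACBBBABABACBBACBBBABACBBBA ⇒ BA·CB·B·BA·BA·BA·CB·BA·CB·BA·CB·B·BA·BA·CB·B·BA·BA·BA·CB·BA·CB·B·BA·BA·BA·CB
    A ↦ CB
    B ↦ BA
    C ↦ B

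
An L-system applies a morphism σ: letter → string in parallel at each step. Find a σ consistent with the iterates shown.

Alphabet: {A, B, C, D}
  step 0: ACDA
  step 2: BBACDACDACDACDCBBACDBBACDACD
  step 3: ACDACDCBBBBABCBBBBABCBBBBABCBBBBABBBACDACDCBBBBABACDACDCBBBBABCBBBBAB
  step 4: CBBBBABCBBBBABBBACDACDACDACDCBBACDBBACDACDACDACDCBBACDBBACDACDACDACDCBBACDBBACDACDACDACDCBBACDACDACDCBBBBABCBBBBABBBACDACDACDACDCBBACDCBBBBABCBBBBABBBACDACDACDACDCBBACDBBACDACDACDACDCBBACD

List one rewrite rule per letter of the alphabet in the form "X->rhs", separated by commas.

  step 3 ⇒ step 4: ACDACDCBBBBABCBBBBABCBBBBABCBBBBABBBACDACDCBBBBABACDACDCBBBBABCBBBBAB ⇒ CBB·BB·AB·CBB·BB·AB·BB·ACD·ACD·ACD·ACD·CBB·ACD·BB·ACD·ACD·ACD·ACD·CBB·ACD·BB·ACD·ACD·ACD·ACD·CBB·ACD·BB·ACD·ACD·ACD·ACD·CBB·ACD·ACD·ACD·CBB·BB·AB·CBB·BB·AB·BB·ACD·ACD·ACD·ACD·CBB·ACD·CBB·BB·AB·CBB·BB·AB·BB·ACD·ACD·ACD·ACD·CBB·ACD·BB·ACD·ACD·ACD·ACD·CBB·ACD
    A ↦ CBB
    B ↦ ACD
    C ↦ BB
    D ↦ AB

A->CBB, B->ACD, C->BB, D->AB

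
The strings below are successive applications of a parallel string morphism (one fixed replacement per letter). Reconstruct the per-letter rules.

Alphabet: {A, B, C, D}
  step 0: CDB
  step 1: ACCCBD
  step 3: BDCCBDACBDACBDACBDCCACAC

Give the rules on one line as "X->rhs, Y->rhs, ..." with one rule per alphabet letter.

  step 0 ⇒ step 1: CDB ⇒ AC·CC·BD
    B ↦ BD
    C ↦ AC
    D ↦ CC
    A ↦ BD  (constrained at step 1)

A->BD, B->BD, C->AC, D->CC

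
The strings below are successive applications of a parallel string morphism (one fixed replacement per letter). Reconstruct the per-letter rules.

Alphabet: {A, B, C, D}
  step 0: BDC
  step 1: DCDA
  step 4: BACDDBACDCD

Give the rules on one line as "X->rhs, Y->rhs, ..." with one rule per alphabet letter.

  step 0 ⇒ step 1: BDC ⇒ D·CD·A
    B ↦ D
    C ↦ A
    D ↦ CD
    A ↦ B  (constrained at step 1)

A->B, B->D, C->A, D->CD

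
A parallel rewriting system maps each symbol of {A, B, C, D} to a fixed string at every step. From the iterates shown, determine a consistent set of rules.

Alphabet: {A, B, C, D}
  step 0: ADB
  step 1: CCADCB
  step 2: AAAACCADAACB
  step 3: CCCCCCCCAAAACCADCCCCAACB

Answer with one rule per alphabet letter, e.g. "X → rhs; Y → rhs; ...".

  step 2 ⇒ step 3: AAAACCADAACB ⇒ CC·CC·CC·CC·AA·AA·CC·AD·CC·CC·AA·CB
    A ↦ CC
    B ↦ CB
    C ↦ AA
    D ↦ AD

A->CC, B->CB, C->AA, D->AD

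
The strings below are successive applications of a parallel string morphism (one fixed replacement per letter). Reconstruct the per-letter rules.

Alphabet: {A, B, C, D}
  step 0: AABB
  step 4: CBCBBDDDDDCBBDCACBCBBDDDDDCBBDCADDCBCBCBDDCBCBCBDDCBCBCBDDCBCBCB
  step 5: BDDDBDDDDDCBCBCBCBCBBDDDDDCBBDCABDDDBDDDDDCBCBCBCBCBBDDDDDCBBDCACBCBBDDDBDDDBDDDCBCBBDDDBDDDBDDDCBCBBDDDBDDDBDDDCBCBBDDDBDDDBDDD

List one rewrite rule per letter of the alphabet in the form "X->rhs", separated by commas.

  step 4 ⇒ step 5: CBCBBDDDDDCBBDCACBCBBDDDDDCBBDCADDCBCBCBDDCBCBCBDDCBCBCBDDCBCBCB ⇒ BD·DD·BD·DD·DD·CB·CB·CB·CB·CB·BD·DD·DD·CB·BD·CA·BD·DD·BD·DD·DD·CB·CB·CB·CB·CB·BD·DD·DD·CB·BD·CA·CB·CB·BD·DD·BD·DD·BD·DD·CB·CB·BD·DD·BD·DD·BD·DD·CB·CB·BD·DD·BD·DD·BD·DD·CB·CB·BD·DD·BD·DD·BD·DD
    A ↦ CA
    B ↦ DD
    C ↦ BD
    D ↦ CB

A->CA, B->DD, C->BD, D->CB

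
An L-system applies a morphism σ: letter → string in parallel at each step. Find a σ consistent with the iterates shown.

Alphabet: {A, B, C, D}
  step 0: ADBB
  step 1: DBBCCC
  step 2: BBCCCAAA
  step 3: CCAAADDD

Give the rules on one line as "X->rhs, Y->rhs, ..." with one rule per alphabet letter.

A->D, B->C, C->A, D->BBC

  step 2 ⇒ step 3: BBCCCAAA ⇒ C·C·A·A·A·D·D·D
    A ↦ D
    B ↦ C
    C ↦ A
  step 0 ⇒ step 1: ADBB ⇒ D·BBC·C·C
    D ↦ BBC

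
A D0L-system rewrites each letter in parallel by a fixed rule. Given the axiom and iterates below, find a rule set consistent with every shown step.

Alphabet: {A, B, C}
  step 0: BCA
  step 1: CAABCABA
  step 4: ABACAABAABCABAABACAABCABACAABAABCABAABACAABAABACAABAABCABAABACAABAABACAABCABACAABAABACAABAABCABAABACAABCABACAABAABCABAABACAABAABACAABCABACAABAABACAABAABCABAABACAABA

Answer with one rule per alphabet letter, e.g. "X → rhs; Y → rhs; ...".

  step 0 ⇒ step 1: BCA ⇒ CA·ABC·ABA
    A ↦ ABA
    B ↦ CA
    C ↦ ABC

A->ABA, B->CA, C->ABC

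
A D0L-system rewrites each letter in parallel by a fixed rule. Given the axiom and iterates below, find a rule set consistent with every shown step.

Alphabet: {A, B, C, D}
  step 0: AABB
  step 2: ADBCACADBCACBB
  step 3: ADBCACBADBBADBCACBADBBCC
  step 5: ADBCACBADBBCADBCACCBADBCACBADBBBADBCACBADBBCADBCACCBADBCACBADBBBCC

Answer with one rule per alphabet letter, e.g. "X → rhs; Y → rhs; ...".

A->ADB, B->C, C->B, D->CA

  step 2 ⇒ step 3: ADBCACADBCACBB ⇒ ADB·CA·C·B·ADB·B·ADB·CA·C·B·ADB·B·C·C
    A ↦ ADB
    B ↦ C
    C ↦ B
    D ↦ CA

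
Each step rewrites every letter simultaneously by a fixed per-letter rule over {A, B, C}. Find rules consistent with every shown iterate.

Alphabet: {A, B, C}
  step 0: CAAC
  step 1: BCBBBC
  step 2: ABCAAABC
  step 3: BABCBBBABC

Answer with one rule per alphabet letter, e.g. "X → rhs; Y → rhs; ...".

A->B, B->A, C->BC

  step 2 ⇒ step 3: ABCAAABC ⇒ B·A·BC·B·B·B·A·BC
    A ↦ B
    B ↦ A
    C ↦ BC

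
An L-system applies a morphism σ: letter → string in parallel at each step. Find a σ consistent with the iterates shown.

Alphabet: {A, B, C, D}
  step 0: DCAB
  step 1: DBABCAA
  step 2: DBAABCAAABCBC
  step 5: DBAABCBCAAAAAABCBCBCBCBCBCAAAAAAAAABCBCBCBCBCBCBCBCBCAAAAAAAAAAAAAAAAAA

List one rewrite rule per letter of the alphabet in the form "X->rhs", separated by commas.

A->BC, B->AA, C->A, D->DB

  step 1 ⇒ step 2: DBABCAA ⇒ DB·AA·BC·AA·A·BC·BC
    A ↦ BC
    B ↦ AA
    C ↦ A
    D ↦ DB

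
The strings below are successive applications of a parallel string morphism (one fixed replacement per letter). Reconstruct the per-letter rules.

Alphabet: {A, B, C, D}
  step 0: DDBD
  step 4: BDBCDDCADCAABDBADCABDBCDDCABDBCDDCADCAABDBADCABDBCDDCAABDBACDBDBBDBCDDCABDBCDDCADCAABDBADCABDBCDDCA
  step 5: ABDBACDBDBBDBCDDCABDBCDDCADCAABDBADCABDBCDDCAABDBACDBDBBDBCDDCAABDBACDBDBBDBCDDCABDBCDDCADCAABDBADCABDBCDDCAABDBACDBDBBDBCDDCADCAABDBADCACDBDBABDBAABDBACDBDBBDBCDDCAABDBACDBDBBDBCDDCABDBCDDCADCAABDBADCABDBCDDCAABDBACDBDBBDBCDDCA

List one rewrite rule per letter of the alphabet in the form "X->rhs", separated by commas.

A->DCA, B->A, C->CD, D->BDB

  step 4 ⇒ step 5: BDBCDDCADCAABDBADCABDBCDDCABDBCDDCADCAABDBADCABDBCDDCAABDBACDBDBBDBCDDCABDBCDDCADCAABDBADCABDBCDDCA ⇒ A·BDB·A·CD·BDB·BDB·CD·DCA·BDB·CD·DCA·DCA·A·BDB·A·DCA·BDB·CD·DCA·A·BDB·A·CD·BDB·BDB·CD·DCA·A·BDB·A·CD·BDB·BDB·CD·DCA·BDB·CD·DCA·DCA·A·BDB·A·DCA·BDB·CD·DCA·A·BDB·A·CD·BDB·BDB·CD·DCA·DCA·A·BDB·A·DCA·CD·BDB·A·BDB·A·A·BDB·A·CD·BDB·BDB·CD·DCA·A·BDB·A·CD·BDB·BDB·CD·DCA·BDB·CD·DCA·DCA·A·BDB·A·DCA·BDB·CD·DCA·A·BDB·A·CD·BDB·BDB·CD·DCA
    A ↦ DCA
    B ↦ A
    C ↦ CD
    D ↦ BDB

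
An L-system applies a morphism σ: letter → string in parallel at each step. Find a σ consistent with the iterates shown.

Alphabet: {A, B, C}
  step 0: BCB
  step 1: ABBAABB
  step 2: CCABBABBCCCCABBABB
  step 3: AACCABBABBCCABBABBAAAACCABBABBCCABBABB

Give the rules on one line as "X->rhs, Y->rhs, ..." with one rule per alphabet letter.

A->CC, B->ABB, C->A

  step 2 ⇒ step 3: CCABBABBCCCCABBABB ⇒ A·A·CC·ABB·ABB·CC·ABB·ABB·A·A·A·A·CC·ABB·ABB·CC·ABB·ABB
    A ↦ CC
    B ↦ ABB
    C ↦ A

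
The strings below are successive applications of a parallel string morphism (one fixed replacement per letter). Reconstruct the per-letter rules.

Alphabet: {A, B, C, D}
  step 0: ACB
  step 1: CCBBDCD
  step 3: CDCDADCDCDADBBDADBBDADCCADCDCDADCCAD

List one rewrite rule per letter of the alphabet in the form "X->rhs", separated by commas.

  step 0 ⇒ step 1: ACB ⇒ CC·BBD·CD
    A ↦ CC
    B ↦ CD
    C ↦ BBD
    D ↦ AD  (constrained at step 1)

A->CC, B->CD, C->BBD, D->AD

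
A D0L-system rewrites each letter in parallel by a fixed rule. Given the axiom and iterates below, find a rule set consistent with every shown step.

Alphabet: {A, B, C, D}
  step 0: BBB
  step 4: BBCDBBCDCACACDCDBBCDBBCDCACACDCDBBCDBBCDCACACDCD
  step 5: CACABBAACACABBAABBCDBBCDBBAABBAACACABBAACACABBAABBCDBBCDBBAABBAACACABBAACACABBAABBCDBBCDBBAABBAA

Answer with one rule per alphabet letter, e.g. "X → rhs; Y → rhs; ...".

A->CD, B->CA, C->BB, D->AA

  step 4 ⇒ step 5: BBCDBBCDCACACDCDBBCDBBCDCACACDCDBBCDBBCDCACACDCD ⇒ CA·CA·BB·AA·CA·CA·BB·AA·BB·CD·BB·CD·BB·AA·BB·AA·CA·CA·BB·AA·CA·CA·BB·AA·BB·CD·BB·CD·BB·AA·BB·AA·CA·CA·BB·AA·CA·CA·BB·AA·BB·CD·BB·CD·BB·AA·BB·AA
    A ↦ CD
    B ↦ CA
    C ↦ BB
    D ↦ AA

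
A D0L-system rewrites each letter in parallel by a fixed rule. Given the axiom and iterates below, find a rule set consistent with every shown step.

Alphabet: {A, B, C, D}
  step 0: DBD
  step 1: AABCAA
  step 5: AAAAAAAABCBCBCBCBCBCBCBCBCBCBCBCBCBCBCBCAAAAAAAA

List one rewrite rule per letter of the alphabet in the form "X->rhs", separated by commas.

A->D, B->BC, C->BC, D->AA

  step 0 ⇒ step 1: DBD ⇒ AA·BC·AA
    B ↦ BC
    D ↦ AA
    A ↦ D  (constrained at step 1)
    C ↦ BC  (constrained at step 1)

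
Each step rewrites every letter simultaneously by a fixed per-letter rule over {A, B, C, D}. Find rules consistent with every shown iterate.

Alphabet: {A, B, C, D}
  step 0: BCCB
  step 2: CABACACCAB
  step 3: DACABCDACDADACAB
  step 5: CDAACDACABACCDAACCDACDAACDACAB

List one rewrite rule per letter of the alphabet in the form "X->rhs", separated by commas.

  step 2 ⇒ step 3: CABACACCAB ⇒ DA·C·AB·C·DA·C·DA·DA·C·AB
    A ↦ C
    B ↦ AB
    C ↦ DA
    D ↦ A  (constrained at step 3)

A->C, B->AB, C->DA, D->A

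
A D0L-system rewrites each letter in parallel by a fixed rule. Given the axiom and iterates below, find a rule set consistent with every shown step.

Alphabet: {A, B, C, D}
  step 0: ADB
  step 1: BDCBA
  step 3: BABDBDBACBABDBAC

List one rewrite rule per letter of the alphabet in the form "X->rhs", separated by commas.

  step 0 ⇒ step 1: ADB ⇒ BD·C·BA
    A ↦ BD
    B ↦ BA
    D ↦ C
    C ↦ BD  (constrained at step 1)

A->BD, B->BA, C->BD, D->C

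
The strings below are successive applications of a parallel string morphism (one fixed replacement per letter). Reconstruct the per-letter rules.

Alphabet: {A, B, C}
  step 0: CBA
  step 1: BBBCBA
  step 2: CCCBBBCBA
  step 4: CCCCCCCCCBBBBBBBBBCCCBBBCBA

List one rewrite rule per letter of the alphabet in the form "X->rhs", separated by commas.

A->BA, B->C, C->BBB

  step 1 ⇒ step 2: BBBCBA ⇒ C·C·C·BBB·C·BA
    A ↦ BA
    B ↦ C
    C ↦ BBB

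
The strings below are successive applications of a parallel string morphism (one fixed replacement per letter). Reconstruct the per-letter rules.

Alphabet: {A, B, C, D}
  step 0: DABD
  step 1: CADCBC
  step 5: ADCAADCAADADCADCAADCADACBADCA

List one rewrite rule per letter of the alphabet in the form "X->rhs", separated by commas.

A->AD, B->CB, C->A, D->C

  step 0 ⇒ step 1: DABD ⇒ C·AD·CB·C
    A ↦ AD
    B ↦ CB
    D ↦ C
    C ↦ A  (constrained at step 1)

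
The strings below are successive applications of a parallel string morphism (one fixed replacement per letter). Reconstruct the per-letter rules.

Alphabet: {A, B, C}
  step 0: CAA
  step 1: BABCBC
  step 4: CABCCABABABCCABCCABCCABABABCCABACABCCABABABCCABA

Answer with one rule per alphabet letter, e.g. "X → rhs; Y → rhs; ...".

  step 0 ⇒ step 1: CAA ⇒ BA·BC·BC
    A ↦ BC
    C ↦ BA
    B ↦ CA  (constrained at step 1)

A->BC, B->CA, C->BA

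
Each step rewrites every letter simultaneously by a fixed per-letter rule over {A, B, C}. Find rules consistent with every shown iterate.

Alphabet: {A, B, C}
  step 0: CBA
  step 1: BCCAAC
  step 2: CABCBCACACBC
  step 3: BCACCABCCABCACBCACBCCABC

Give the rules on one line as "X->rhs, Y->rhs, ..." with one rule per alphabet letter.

  step 2 ⇒ step 3: CABCBCACACBC ⇒ BC·AC·CA·BC·CA·BC·AC·BC·AC·BC·CA·BC
    A ↦ AC
    B ↦ CA
    C ↦ BC

A->AC, B->CA, C->BC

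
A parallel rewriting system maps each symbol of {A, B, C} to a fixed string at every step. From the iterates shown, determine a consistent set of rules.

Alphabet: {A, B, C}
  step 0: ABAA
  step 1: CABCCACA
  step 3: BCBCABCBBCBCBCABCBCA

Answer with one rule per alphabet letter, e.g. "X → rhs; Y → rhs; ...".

  step 0 ⇒ step 1: ABAA ⇒ CA·BC·CA·CA
    A ↦ CA
    B ↦ BC
    C ↦ B  (constrained at step 1)

A->CA, B->BC, C->B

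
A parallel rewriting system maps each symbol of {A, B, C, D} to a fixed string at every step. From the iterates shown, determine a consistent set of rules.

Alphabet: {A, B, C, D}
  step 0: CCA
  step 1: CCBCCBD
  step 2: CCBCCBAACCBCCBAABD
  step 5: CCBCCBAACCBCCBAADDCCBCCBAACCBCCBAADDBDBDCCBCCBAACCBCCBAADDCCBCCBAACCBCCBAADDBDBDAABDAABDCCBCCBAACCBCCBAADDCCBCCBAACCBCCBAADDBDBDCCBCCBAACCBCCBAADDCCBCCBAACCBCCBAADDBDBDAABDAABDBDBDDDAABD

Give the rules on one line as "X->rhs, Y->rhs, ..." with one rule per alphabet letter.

  step 1 ⇒ step 2: CCBCCBD ⇒ CCB·CCB·AA·CCB·CCB·AA·BD
    B ↦ AA
    C ↦ CCB
    D ↦ BD
  step 0 ⇒ step 1: CCA ⇒ CCB·CCB·D
    A ↦ D

A->D, B->AA, C->CCB, D->BD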